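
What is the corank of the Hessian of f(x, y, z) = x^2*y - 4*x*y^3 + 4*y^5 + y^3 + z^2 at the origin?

2

The Hessian at 0 is [[0, 0, 0], [0, 0, 0], [0, 0, 2]] of rank 1; hence corank 2.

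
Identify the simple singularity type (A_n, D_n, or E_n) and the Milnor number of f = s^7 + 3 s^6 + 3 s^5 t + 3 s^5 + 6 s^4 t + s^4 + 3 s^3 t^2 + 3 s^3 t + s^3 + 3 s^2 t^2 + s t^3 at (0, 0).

Type E_7, Milnor number mu = 7.

The Hessian of f at 0 has rank 0. Corank 2; j^3 = s^3 is a perfect cube, so E-series; the 4-jet and mu = 7 give E_7.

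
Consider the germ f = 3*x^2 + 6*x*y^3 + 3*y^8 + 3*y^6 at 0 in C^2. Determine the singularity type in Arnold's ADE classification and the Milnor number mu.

The Hessian of f at 0 has rank 1. Corank 1: A-series; mu = 7 gives A_7.

Type A_7, Milnor number mu = 7.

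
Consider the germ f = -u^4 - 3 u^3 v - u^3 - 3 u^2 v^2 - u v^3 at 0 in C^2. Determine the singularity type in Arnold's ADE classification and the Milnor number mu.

Type E_{7}, Milnor number mu = 7.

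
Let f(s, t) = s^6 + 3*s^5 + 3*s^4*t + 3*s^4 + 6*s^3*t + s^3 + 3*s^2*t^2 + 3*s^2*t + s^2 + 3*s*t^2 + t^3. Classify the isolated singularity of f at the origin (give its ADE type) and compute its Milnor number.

Type A2, Milnor number mu = 2.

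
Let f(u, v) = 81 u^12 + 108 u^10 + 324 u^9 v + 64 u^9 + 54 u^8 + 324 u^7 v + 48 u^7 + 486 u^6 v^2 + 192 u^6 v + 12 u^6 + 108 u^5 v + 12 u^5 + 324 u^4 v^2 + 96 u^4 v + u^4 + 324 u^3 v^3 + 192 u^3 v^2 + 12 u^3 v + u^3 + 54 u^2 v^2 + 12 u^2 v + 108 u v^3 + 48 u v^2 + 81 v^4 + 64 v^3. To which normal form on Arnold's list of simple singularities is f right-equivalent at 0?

E6

The Hessian of f at 0 is [[0, 0], [0, 0]] with rank 0, so corank 2. A Groebner basis of the Jacobian ideal J(f) in C{u,v} is {v^4, u*v^2 + 11*v^3/3, u^2 + 8*u*v + 16*v^2}; counting standard monomials gives mu = 6. Corank 2; j^3 = (u + 4*v)^3 is a perfect cube, so E-series; the 4-jet and mu = 6 give E_6.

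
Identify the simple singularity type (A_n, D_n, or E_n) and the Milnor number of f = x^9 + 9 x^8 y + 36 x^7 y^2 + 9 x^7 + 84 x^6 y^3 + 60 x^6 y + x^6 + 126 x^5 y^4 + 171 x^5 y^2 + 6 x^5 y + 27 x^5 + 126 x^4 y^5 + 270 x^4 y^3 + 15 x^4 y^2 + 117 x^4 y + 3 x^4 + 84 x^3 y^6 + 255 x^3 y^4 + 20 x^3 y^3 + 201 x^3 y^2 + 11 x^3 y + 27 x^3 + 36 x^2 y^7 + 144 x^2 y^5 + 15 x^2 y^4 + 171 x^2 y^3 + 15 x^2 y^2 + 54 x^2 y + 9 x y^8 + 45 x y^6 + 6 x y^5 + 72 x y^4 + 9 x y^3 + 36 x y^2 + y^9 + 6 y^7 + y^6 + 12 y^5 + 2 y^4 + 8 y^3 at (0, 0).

Type E_{7}, Milnor number mu = 7.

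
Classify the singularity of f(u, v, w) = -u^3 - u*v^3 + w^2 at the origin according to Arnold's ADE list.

E7

The Hessian of f at 0 is [[0, 0, 0], [0, 0, 0], [0, 0, 2]] with rank 1, so corank 2. A Groebner basis of the Jacobian ideal J(f) in C{u,v,w} is {u^3, u*v^2, 3*u^2 + v^3, w}; counting standard monomials gives mu = 7. Corank 2; j^3 = -u^3 is a perfect cube, so E-series; the 4-jet and mu = 7 give E_7.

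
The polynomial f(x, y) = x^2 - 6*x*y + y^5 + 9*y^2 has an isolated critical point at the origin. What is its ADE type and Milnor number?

The Hessian of f at 0 is [[2, -6], [-6, 18]] with rank 1, so corank 1. A Groebner basis of the Jacobian ideal J(f) in C{x,y} is {y^4, x - 3*y}; counting standard monomials gives mu = 4. Corank 1: A-series; mu = 4 gives A_4.

Type A4, Milnor number mu = 4.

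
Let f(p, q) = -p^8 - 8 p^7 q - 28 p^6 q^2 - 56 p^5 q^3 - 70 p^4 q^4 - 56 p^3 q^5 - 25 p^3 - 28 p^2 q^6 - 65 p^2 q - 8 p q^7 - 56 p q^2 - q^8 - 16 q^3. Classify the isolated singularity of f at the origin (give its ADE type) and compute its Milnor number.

Type D_9, Milnor number mu = 9.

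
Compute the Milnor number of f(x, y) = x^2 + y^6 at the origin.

The Hessian of f at 0 has rank 1. Corank 1: A-series; mu = 5 gives A_5.

5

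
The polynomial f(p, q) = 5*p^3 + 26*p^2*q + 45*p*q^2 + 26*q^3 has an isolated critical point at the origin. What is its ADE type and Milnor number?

Type D4, Milnor number mu = 4.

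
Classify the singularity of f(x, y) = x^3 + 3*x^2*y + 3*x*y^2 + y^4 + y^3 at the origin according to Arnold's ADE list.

The Hessian of f at 0 is [[0, 0], [0, 0]] with rank 0, so corank 2. A Groebner basis of the Jacobian ideal J(f) in C{x,y} is {y^3, x^2 + 2*x*y + y^2}; counting standard monomials gives mu = 6. Corank 2; j^3 = (x + y)^3 is a perfect cube, so E-series; the 4-jet and mu = 6 give E_6.

E_6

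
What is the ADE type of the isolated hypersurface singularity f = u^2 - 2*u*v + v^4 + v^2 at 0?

A3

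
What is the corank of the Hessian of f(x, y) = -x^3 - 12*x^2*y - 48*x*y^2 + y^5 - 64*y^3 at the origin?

2

The Hessian at 0 is [[0, 0], [0, 0]] of rank 0; hence corank 2.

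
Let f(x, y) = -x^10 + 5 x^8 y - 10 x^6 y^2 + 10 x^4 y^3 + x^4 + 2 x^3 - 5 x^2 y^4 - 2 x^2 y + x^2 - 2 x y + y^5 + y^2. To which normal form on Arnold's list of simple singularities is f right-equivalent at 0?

A4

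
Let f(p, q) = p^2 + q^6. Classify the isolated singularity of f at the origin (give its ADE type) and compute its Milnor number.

The Hessian of f at 0 has rank 1. Corank 1: A-series; mu = 5 gives A_5.

Type A5, Milnor number mu = 5.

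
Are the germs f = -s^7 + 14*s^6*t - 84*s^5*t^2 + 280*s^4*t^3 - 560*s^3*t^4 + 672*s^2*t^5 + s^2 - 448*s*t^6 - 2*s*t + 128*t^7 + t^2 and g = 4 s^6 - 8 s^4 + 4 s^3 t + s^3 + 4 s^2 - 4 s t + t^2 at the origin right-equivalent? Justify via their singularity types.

No.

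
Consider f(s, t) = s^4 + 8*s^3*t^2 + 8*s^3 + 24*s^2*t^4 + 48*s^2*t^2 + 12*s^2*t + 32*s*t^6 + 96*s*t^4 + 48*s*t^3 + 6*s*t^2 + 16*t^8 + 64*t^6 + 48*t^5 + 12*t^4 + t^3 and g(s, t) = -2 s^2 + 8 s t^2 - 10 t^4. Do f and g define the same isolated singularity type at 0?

No.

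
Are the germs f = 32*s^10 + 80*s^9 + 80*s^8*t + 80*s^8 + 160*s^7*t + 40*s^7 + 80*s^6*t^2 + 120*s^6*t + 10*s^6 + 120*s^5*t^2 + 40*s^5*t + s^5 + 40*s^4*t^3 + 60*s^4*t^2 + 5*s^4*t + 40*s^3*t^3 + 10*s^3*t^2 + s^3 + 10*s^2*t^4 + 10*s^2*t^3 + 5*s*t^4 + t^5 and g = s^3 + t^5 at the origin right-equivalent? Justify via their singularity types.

Yes.

The Hessian of f at 0 is [[0, 0], [0, 0]] with rank 0, so corank 2. A Groebner basis of the Jacobian ideal J(f) in C{s,t} is {t^5, s*t^3 + t^4/4, s^2}; counting standard monomials gives mu = 8. Corank 2; j^3 = s^3 is a perfect cube, so E-series; the 5-jet and mu = 8 give E_8. The Hessian of g at 0 is [[0, 0], [0, 0]] with rank 0, so corank 2. A Groebner basis of the Jacobian ideal J(g) in C{s,t} is {t^4, s^2}; counting standard monomials gives mu = 8. Corank 2; j^3 = s^3 is a perfect cube, so E-series; the 5-jet and mu = 8 give E_8. Both have type E_8, hence right-equivalent.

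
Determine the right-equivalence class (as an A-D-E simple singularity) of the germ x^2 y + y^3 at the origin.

D4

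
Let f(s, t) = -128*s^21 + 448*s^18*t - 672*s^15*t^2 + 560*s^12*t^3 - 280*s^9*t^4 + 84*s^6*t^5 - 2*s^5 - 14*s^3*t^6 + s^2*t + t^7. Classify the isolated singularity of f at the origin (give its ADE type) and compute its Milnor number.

Type D_{8}, Milnor number mu = 8.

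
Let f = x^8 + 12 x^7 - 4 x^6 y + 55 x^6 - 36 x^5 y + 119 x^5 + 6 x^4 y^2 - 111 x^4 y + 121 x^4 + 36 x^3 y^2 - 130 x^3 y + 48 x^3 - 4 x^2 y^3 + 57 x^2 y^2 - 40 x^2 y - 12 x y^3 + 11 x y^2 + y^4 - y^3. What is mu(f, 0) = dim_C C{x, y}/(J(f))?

5

The Hessian of f at 0 has rank 0. Corank 2; j^3 = (3*x - y)*(4*x - y)^2 has shape L^2 M (L != M), so D-series; mu = 5 gives D_5.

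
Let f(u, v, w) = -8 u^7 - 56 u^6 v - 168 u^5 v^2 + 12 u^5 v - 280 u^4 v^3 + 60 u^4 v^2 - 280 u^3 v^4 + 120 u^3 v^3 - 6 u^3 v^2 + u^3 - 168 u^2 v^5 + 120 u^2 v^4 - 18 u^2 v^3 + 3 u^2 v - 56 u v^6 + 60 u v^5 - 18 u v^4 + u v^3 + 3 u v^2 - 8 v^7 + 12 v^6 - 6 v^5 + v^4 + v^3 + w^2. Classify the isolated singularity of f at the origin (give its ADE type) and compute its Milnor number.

Type E7, Milnor number mu = 7.

The Hessian of f at 0 is [[0, 0, 0], [0, 0, 0], [0, 0, 2]] with rank 1, so corank 2. A Groebner basis of the Jacobian ideal J(f) in C{u,v,w} is {u^3 + 3*u^2*v + 6*u^2 + 12*u*v + 6*v^2, -3*u^2 + u*v^2 - 6*u*v - 3*v^2, 3*u^2 + 6*u*v + v^3 + 3*v^2, w}; counting standard monomials gives mu = 7. Corank 2; j^3 = (u + v)^3 is a perfect cube, so E-series; the 4-jet and mu = 7 give E_7.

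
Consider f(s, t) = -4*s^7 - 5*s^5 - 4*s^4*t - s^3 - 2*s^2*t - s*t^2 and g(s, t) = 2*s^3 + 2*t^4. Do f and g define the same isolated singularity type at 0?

No.

The Hessian of f at 0 has rank 0. Corank 2; j^3 = -s*(s + t)^2 has shape L^2 M (L != M), so D-series; mu = 6 gives D_6. The Hessian of g at 0 has rank 0. Corank 2; j^3 = 2*s^3 is a perfect cube, so E-series; the 4-jet and mu = 6 give E_6. f is D_6 but g is E_6, hence not right-equivalent.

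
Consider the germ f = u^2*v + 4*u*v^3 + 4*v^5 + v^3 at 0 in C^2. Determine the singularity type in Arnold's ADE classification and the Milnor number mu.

Type D_4, Milnor number mu = 4.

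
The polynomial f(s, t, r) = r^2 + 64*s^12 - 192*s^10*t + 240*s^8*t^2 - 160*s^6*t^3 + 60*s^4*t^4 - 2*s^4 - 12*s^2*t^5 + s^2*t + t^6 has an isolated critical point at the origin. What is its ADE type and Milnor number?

Type D_{7}, Milnor number mu = 7.

The Hessian of f at 0 has rank 1. Corank 2; j^3 = s^2*t has shape L^2 M (L != M), so D-series; mu = 7 gives D_7.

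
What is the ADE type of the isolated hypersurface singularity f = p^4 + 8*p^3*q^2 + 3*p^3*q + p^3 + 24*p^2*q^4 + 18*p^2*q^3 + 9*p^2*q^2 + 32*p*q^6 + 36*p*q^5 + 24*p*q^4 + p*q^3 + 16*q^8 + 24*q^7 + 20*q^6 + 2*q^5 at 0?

The Hessian of f at 0 is [[0, 0], [0, 0]] with rank 0, so corank 2. A Groebner basis of the Jacobian ideal J(f) in C{p,q} is {-p^2 + q^4 - q^3/3, p^3, p^2*q + p^2/3 + q^3/9, 4*p^2/3 + p*q^2 + 4*q^3/9}; counting standard monomials gives mu = 7. Corank 2; j^3 = p^3 is a perfect cube, so E-series; the 4-jet and mu = 7 give E_7.

E_{7}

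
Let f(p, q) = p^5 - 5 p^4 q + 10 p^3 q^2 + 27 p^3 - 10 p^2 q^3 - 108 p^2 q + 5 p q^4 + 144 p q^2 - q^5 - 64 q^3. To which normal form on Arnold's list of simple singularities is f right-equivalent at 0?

The Hessian of f at 0 is [[0, 0], [0, 0]] with rank 0, so corank 2. A Groebner basis of the Jacobian ideal J(f) in C{p,q} is {q^5, p*q^3 - 5*q^4/4, p^2 - 8*p*q/3 + 16*q^2/9}; counting standard monomials gives mu = 8. Corank 2; j^3 = (3*p - 4*q)^3 is a perfect cube, so E-series; the 5-jet and mu = 8 give E_8.

E_8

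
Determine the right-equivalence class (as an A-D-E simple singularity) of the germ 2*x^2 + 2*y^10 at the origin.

A_9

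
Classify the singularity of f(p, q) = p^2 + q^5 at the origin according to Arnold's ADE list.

The Hessian of f at 0 has rank 1. Corank 1: A-series; mu = 4 gives A_4.

A4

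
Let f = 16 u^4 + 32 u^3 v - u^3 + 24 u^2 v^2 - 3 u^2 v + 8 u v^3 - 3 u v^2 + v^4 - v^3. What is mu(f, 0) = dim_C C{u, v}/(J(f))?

The Hessian of f at 0 is [[0, 0], [0, 0]] with rank 0, so corank 2. A Groebner basis of the Jacobian ideal J(f) in C{u,v} is {v^4, u*v^2 + 5*v^3/6, u^2 + 2*u*v + v^2}; counting standard monomials gives mu = 6. Corank 2; j^3 = -(u + v)^3 is a perfect cube, so E-series; the 4-jet and mu = 6 give E_6.

6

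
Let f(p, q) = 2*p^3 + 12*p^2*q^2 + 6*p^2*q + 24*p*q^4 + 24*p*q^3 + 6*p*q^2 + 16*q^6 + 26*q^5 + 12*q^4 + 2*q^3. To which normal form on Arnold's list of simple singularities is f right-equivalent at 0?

The Hessian of f at 0 has rank 0. Corank 2; j^3 = 2*(p + q)^3 is a perfect cube, so E-series; the 5-jet and mu = 8 give E_8.

E_{8}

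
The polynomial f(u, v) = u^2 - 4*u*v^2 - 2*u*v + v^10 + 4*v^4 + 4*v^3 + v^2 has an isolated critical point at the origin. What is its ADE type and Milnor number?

The Hessian of f at 0 is [[2, -2], [-2, 2]] with rank 1, so corank 1. A Groebner basis of the Jacobian ideal J(f) in C{u,v} is {u^5 - 5*u^4 + 15*u^3*v - 35*u^3/4 + 27*u^2*v/2 - 23*u^2/8 + 27*u*v/8 - u/4 + v/4, u^4*v - 2*u^4 + 5*u^3*v - 5*u^3/2 + 15*u^2*v/4 - 3*u^2/4 + 7*u*v/8 - u/16 + v/16, -u/2 + v^2 + v/2}; counting standard monomials gives mu = 9. Corank 1: A-series; mu = 9 gives A_9.

Type A_9, Milnor number mu = 9.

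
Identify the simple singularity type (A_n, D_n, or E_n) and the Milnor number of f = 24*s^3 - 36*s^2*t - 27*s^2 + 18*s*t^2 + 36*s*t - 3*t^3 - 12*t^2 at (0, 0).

The Hessian of f at 0 is [[-54, 36], [36, -24]] with rank 1, so corank 1. A Groebner basis of the Jacobian ideal J(f) in C{s,t} is {t^2, s - 2*t/3}; counting standard monomials gives mu = 2. Corank 1: A-series; mu = 2 gives A_2.

Type A_{2}, Milnor number mu = 2.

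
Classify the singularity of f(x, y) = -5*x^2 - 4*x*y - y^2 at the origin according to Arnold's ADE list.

A1

The Hessian of f at 0 has rank 2. Corank 0: nondegenerate Morse point, so A_1.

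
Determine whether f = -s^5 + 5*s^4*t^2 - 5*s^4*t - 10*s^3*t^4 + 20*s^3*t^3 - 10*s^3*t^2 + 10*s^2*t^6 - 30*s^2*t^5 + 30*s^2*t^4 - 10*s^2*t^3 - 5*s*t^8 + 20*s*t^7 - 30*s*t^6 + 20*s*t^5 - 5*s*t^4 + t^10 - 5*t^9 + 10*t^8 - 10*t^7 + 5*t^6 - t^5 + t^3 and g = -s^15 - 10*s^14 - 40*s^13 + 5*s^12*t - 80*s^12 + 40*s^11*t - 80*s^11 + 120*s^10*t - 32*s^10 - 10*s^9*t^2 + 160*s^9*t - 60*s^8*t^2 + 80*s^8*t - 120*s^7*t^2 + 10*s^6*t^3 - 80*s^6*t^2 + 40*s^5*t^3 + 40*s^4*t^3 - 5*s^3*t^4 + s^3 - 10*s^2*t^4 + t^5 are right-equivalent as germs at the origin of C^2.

The Hessian of f at 0 is [[0, 0], [0, 0]] with rank 0, so corank 2. A Groebner basis of the Jacobian ideal J(f) in C{s,t} is {s^4 + 4*s^3*t, t^2}; counting standard monomials gives mu = 8. Corank 2; j^3 = t^3 is a perfect cube, so E-series; the 5-jet and mu = 8 give E_8. The Hessian of g at 0 is [[0, 0], [0, 0]] with rank 0, so corank 2. A Groebner basis of the Jacobian ideal J(g) in C{s,t} is {t^4, s^2}; counting standard monomials gives mu = 8. Corank 2; j^3 = s^3 is a perfect cube, so E-series; the 5-jet and mu = 8 give E_8. Both have type E_8, hence right-equivalent.

Yes.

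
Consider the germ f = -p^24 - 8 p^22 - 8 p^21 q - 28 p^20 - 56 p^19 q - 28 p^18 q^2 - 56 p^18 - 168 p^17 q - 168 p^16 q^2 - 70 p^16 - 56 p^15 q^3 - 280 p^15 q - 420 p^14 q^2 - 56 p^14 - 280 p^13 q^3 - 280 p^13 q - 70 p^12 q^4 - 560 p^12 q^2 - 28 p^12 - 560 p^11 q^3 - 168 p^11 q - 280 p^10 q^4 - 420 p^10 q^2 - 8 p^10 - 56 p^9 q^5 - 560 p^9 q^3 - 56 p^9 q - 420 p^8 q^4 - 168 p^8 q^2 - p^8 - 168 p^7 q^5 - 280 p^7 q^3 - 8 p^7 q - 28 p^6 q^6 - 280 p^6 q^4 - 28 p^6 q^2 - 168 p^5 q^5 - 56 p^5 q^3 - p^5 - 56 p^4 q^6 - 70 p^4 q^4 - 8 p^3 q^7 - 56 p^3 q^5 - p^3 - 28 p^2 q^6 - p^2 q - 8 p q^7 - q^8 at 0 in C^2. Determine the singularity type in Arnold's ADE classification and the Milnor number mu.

Type D_9, Milnor number mu = 9.

The Hessian of f at 0 is [[0, 0], [0, 0]] with rank 0, so corank 2. A Groebner basis of the Jacobian ideal J(f) in C{p,q} is {-p*q/8 + q^7, p*q^2, p^2 + p*q}; counting standard monomials gives mu = 9. Corank 2; j^3 = -p^2*(p + q) has shape L^2 M (L != M), so D-series; mu = 9 gives D_9.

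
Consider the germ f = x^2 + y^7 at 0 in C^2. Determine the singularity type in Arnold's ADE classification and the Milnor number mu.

Type A_6, Milnor number mu = 6.

The Hessian of f at 0 has rank 1. Corank 1: A-series; mu = 6 gives A_6.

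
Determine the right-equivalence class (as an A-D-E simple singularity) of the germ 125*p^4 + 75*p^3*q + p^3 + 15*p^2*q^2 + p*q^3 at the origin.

The Hessian of f at 0 is [[0, 0], [0, 0]] with rank 0, so corank 2. A Groebner basis of the Jacobian ideal J(f) in C{p,q} is {3*p^2/25 + q^4 + q^3/25, p^3, p^2*q - p^2/25 - q^3/75, 2*p^2/5 + p*q^2 + 2*q^3/15}; counting standard monomials gives mu = 7. Corank 2; j^3 = p^3 is a perfect cube, so E-series; the 4-jet and mu = 7 give E_7.

E_{7}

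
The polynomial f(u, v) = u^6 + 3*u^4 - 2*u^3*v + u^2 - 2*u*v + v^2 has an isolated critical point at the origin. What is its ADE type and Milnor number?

Type A_{3}, Milnor number mu = 3.

The Hessian of f at 0 has rank 1. Corank 1: A-series; mu = 3 gives A_3.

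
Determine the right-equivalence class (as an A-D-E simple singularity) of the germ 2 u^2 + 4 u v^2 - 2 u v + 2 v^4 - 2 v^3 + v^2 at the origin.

A1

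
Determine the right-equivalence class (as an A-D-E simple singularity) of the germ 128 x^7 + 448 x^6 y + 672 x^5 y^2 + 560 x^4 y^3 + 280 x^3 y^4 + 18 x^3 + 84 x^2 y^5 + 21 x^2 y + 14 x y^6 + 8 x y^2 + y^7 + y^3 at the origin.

The Hessian of f at 0 is [[0, 0], [0, 0]] with rank 0, so corank 2. A Groebner basis of the Jacobian ideal J(f) in C{x,y} is {-2187*x*y/14 + y^6 - 729*y^2/14, x*y^2 + y^3/3, x^2 + 5*x*y/6 + y^2/6}; counting standard monomials gives mu = 8. Corank 2; j^3 = (2*x + y)*(3*x + y)^2 has shape L^2 M (L != M), so D-series; mu = 8 gives D_8.

D_{8}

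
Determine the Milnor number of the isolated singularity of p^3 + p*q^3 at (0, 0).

7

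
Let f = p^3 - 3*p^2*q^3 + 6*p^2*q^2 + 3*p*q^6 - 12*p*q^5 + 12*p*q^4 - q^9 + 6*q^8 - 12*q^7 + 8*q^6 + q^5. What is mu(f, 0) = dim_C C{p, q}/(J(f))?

The Hessian of f at 0 is [[0, 0], [0, 0]] with rank 0, so corank 2. A Groebner basis of the Jacobian ideal J(f) in C{p,q} is {-p^2/2 + p*q^3 - 2*p*q^2, q^4, p^3, p^2*q + 2*p^2 + 8*p*q^2}; counting standard monomials gives mu = 8. Corank 2; j^3 = p^3 is a perfect cube, so E-series; the 5-jet and mu = 8 give E_8.

8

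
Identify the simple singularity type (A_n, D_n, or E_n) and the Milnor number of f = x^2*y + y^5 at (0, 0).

Type D6, Milnor number mu = 6.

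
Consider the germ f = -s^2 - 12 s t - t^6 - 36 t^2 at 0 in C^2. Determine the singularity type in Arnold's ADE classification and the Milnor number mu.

The Hessian of f at 0 is [[-2, -12], [-12, -72]] with rank 1, so corank 1. A Groebner basis of the Jacobian ideal J(f) in C{s,t} is {t^5, s + 6*t}; counting standard monomials gives mu = 5. Corank 1: A-series; mu = 5 gives A_5.

Type A_{5}, Milnor number mu = 5.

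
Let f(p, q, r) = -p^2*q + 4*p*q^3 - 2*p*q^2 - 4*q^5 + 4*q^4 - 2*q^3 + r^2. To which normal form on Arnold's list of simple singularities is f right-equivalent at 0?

The Hessian of f at 0 is [[0, 0, 0], [0, 0, 0], [0, 0, 2]] with rank 1, so corank 2. A Groebner basis of the Jacobian ideal J(f) in C{p,q,r} is {q^3, p^2 + 2*q^2, p*q + q^2, r}; counting standard monomials gives mu = 4. Corank 2; j^3 = -q*(p^2 + 2*p*q + 2*q^2) splits into three distinct lines over C (the quadratic factor has nonzero discriminant), so D_4.

D4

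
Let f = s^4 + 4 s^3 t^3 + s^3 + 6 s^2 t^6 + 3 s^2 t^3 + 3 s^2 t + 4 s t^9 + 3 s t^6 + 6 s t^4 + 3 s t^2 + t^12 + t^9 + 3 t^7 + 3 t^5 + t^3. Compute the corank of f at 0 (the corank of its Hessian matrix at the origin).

2

Hessian at 0 has rank 0.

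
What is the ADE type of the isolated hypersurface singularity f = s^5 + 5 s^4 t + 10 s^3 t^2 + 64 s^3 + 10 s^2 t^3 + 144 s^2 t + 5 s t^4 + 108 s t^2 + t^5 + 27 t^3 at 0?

The Hessian of f at 0 has rank 0. Corank 2; j^3 = (4*s + 3*t)^3 is a perfect cube, so E-series; the 5-jet and mu = 8 give E_8.

E8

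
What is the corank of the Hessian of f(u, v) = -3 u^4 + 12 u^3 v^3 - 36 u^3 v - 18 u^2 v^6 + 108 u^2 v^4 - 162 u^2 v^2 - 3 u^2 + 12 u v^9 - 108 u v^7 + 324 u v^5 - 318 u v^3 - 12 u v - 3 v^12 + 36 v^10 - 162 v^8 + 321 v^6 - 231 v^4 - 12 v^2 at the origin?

Hessian at 0 has rank 1.

1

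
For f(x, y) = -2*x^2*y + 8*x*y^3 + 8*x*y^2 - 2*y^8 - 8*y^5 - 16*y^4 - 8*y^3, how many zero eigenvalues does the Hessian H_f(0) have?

The Hessian at 0 is [[0, 0], [0, 0]] of rank 0; hence corank 2.

2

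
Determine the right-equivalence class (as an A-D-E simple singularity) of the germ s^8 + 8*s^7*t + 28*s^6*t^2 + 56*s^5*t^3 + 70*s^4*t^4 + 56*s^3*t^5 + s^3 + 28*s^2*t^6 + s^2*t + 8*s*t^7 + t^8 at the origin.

The Hessian of f at 0 has rank 0. Corank 2; j^3 = s^2*(s + t) has shape L^2 M (L != M), so D-series; mu = 9 gives D_9.

D9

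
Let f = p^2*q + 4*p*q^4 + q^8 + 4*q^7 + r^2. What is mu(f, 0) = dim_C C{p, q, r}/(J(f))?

9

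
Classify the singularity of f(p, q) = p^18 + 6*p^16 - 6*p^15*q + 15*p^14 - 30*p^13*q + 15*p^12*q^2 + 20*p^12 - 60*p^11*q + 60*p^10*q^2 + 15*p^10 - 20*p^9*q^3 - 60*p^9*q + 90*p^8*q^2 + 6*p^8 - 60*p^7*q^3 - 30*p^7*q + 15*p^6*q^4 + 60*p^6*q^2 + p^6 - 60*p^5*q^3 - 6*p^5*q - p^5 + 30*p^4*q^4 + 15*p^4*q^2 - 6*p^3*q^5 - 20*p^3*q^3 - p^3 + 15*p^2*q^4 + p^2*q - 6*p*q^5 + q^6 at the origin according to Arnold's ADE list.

D_{7}

The Hessian of f at 0 is [[0, 0], [0, 0]] with rank 0, so corank 2. A Groebner basis of the Jacobian ideal J(f) in C{p,q} is {p*q/6 + q^5, p*q^2, p^2 - p*q}; counting standard monomials gives mu = 7. Corank 2; j^3 = -p^2*(p - q) has shape L^2 M (L != M), so D-series; mu = 7 gives D_7.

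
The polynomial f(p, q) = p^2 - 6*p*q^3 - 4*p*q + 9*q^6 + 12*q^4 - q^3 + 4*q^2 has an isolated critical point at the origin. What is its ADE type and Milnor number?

The Hessian of f at 0 is [[2, -4], [-4, 8]] with rank 1, so corank 1. A Groebner basis of the Jacobian ideal J(f) in C{p,q} is {q^2, p - 2*q}; counting standard monomials gives mu = 2. Corank 1: A-series; mu = 2 gives A_2.

Type A_{2}, Milnor number mu = 2.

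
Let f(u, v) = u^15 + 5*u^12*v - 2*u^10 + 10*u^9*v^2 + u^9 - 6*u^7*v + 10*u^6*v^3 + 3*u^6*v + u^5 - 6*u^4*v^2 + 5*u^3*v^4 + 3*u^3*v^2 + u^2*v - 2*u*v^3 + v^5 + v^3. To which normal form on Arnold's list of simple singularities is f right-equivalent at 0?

D4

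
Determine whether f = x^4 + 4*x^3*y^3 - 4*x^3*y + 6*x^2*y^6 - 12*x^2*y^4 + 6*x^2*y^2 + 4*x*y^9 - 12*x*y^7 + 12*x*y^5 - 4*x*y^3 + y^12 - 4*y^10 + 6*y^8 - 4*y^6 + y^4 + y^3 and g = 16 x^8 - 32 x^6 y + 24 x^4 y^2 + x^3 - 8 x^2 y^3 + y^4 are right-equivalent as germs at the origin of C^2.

Yes.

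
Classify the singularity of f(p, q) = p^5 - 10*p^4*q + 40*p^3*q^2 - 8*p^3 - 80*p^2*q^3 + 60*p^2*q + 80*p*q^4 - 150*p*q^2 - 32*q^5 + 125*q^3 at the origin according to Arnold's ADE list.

E_{8}

The Hessian of f at 0 is [[0, 0], [0, 0]] with rank 0, so corank 2. A Groebner basis of the Jacobian ideal J(f) in C{p,q} is {q^5, p*q^3 - 19*q^4/8, p^2 - 5*p*q + 25*q^2/4}; counting standard monomials gives mu = 8. Corank 2; j^3 = -(2*p - 5*q)^3 is a perfect cube, so E-series; the 5-jet and mu = 8 give E_8.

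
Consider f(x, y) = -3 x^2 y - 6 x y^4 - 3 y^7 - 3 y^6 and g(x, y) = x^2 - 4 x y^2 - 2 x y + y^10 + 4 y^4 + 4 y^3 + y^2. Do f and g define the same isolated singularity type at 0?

No.

The Hessian of f at 0 has rank 0. Corank 2; j^3 = -3*x^2*y has shape L^2 M (L != M), so D-series; mu = 7 gives D_7. The Hessian of g at 0 has rank 1. Corank 1: A-series; mu = 9 gives A_9. f is D_7 but g is A_9, hence not right-equivalent.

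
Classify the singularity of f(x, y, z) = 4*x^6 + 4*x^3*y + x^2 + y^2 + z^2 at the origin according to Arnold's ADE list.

The Hessian of f at 0 has rank 3. Corank 0: nondegenerate Morse point, so A_1.

A_1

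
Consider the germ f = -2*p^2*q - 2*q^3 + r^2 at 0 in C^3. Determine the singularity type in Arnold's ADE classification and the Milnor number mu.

Type D_{4}, Milnor number mu = 4.

The Hessian of f at 0 is [[0, 0, 0], [0, 0, 0], [0, 0, 2]] with rank 1, so corank 2. A Groebner basis of the Jacobian ideal J(f) in C{p,q,r} is {q^3, p^2 + 3*q^2, p*q, r}; counting standard monomials gives mu = 4. Corank 2; j^3 = -2*q*(p^2 + q^2) splits into three distinct lines over C (the quadratic factor has nonzero discriminant), so D_4.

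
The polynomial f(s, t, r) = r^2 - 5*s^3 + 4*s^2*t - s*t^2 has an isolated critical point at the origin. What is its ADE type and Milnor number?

The Hessian of f at 0 has rank 1. Corank 2; j^3 = -s*(5*s^2 - 4*s*t + t^2) splits into three distinct lines over C (the quadratic factor has nonzero discriminant), so D_4.

Type D_{4}, Milnor number mu = 4.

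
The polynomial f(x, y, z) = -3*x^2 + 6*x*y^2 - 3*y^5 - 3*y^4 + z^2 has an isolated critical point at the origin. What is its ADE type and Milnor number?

Type A_4, Milnor number mu = 4.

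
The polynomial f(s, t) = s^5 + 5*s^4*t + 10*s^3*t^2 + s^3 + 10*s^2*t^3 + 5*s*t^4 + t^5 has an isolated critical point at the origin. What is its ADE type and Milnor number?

Type E_8, Milnor number mu = 8.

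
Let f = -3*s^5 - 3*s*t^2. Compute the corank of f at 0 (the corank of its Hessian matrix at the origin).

Hessian at 0 has rank 0.

2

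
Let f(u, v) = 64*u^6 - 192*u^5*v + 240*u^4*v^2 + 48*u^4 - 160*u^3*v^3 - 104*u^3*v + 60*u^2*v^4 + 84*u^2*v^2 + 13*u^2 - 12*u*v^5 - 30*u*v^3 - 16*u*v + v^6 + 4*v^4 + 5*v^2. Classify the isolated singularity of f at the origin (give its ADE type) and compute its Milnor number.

The Hessian of f at 0 has rank 2. Corank 0: nondegenerate Morse point, so A_1.

Type A_{1}, Milnor number mu = 1.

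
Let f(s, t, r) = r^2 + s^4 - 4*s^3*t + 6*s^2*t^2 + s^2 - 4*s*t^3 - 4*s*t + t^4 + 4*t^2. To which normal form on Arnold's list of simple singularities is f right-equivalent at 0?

A_3

The Hessian of f at 0 has rank 2. Corank 1: A-series; mu = 3 gives A_3.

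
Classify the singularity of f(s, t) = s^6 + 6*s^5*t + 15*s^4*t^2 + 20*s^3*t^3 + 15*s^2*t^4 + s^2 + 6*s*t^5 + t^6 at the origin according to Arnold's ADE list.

The Hessian of f at 0 is [[2, 0], [0, 0]] with rank 1, so corank 1. A Groebner basis of the Jacobian ideal J(f) in C{s,t} is {t^5, s}; counting standard monomials gives mu = 5. Corank 1: A-series; mu = 5 gives A_5.

A_{5}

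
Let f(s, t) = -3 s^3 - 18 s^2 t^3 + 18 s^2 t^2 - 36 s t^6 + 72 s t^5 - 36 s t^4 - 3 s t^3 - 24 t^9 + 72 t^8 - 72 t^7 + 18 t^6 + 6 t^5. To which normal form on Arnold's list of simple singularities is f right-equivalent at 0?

The Hessian of f at 0 has rank 0. Corank 2; j^3 = -3*s^3 is a perfect cube, so E-series; the 4-jet and mu = 7 give E_7.

E_7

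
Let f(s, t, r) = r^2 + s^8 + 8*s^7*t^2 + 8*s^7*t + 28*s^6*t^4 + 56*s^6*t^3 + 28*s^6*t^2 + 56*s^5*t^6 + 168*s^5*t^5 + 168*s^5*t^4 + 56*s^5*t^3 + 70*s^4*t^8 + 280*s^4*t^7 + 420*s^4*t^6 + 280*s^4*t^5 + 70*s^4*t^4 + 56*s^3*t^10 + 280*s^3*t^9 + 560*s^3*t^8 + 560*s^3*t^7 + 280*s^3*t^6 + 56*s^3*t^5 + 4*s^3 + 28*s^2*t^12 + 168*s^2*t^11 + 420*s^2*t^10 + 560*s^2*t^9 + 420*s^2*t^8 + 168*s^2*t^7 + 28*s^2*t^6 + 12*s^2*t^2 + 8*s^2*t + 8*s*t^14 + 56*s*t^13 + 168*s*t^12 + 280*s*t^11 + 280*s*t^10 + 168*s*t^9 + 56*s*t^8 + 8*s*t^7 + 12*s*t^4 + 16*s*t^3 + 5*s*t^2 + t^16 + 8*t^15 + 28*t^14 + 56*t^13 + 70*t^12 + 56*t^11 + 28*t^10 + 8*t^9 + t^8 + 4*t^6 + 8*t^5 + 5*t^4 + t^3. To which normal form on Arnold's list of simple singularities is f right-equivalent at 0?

The Hessian of f at 0 is [[0, 0, 0], [0, 0, 0], [0, 0, 2]] with rank 1, so corank 2. A Groebner basis of the Jacobian ideal J(f) in C{s,t,r} is {s^4 + 3*s^3/2 + 7*s^2*t/4 - 11*s^2/16 - 2081*s*t/32 - 2067*t^3/32 - 1035*t^2/32, s^3*t - 3*s^3/2 - 3*s^2*t/2 + s^2/2 + 131*s*t/4 + 519*t^3/16 + 65*t^2/4, -s^2 - 3*s*t/2 + t^4 - t^3/2 - t^2/2, s^2 + s*t^2 + 3*s*t/2 + t^3 + t^2/2, r}; counting standard monomials gives mu = 9. Corank 2; j^3 = (s + t)*(2*s + t)^2 has shape L^2 M (L != M), so D-series; mu = 9 gives D_9.

D9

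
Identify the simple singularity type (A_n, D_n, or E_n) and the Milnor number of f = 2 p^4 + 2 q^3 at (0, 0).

Type E_{6}, Milnor number mu = 6.

The Hessian of f at 0 is [[0, 0], [0, 0]] with rank 0, so corank 2. A Groebner basis of the Jacobian ideal J(f) in C{p,q} is {p^3, q^2}; counting standard monomials gives mu = 6. Corank 2; j^3 = 2*q^3 is a perfect cube, so E-series; the 4-jet and mu = 6 give E_6.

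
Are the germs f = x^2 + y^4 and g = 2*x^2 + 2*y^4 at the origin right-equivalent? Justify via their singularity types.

The Hessian of f at 0 has rank 1. Corank 1: A-series; mu = 3 gives A_3. The Hessian of g at 0 has rank 1. Corank 1: A-series; mu = 3 gives A_3. Both have type A_3, hence right-equivalent.

Yes.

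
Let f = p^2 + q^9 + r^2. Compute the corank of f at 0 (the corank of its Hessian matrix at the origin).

1

The Hessian at 0 is [[2, 0, 0], [0, 0, 0], [0, 0, 2]] of rank 2; hence corank 1.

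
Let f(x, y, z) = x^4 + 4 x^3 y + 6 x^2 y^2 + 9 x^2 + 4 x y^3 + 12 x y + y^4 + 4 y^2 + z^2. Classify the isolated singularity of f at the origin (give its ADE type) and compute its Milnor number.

The Hessian of f at 0 has rank 2. Corank 1: A-series; mu = 3 gives A_3.

Type A3, Milnor number mu = 3.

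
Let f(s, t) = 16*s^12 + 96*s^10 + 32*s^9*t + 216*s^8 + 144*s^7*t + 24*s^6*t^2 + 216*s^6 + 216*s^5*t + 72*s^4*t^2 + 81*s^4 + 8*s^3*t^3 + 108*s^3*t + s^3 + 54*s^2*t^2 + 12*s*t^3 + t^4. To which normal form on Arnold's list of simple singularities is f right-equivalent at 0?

E_{6}

The Hessian of f at 0 has rank 0. Corank 2; j^3 = s^3 is a perfect cube, so E-series; the 4-jet and mu = 6 give E_6.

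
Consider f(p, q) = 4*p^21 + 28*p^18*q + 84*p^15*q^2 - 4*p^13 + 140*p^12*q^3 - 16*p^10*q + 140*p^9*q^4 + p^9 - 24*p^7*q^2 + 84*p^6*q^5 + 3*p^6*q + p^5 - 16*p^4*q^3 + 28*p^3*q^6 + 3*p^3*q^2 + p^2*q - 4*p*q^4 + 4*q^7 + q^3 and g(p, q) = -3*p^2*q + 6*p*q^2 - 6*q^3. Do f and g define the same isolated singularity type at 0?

Yes.

The Hessian of f at 0 is [[0, 0], [0, 0]] with rank 0, so corank 2. A Groebner basis of the Jacobian ideal J(f) in C{p,q} is {q^3, p^2 + 3*q^2, p*q}; counting standard monomials gives mu = 4. Corank 2; j^3 = q*(p^2 + q^2) splits into three distinct lines over C (the quadratic factor has nonzero discriminant), so D_4. The Hessian of g at 0 is [[0, 0], [0, 0]] with rank 0, so corank 2. A Groebner basis of the Jacobian ideal J(g) in C{p,q} is {q^3, p^2 + 2*q^2, p*q - q^2}; counting standard monomials gives mu = 4. Corank 2; j^3 = -3*q*(p^2 - 2*p*q + 2*q^2) splits into three distinct lines over C (the quadratic factor has nonzero discriminant), so D_4. Both have type D_4, hence right-equivalent.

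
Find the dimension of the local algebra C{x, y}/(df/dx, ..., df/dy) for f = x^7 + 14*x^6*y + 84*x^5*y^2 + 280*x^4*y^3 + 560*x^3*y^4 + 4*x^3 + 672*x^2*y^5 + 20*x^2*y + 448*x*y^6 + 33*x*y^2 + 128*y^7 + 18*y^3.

The Hessian of f at 0 has rank 0. Corank 2; j^3 = (x + 2*y)*(2*x + 3*y)^2 has shape L^2 M (L != M), so D-series; mu = 8 gives D_8.

8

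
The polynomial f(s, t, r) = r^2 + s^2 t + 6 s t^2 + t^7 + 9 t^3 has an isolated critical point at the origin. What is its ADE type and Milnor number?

Type D_8, Milnor number mu = 8.

The Hessian of f at 0 has rank 1. Corank 2; j^3 = t*(s + 3*t)^2 has shape L^2 M (L != M), so D-series; mu = 8 gives D_8.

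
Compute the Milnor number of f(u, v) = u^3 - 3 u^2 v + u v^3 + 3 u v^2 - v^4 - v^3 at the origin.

The Hessian of f at 0 has rank 0. Corank 2; j^3 = (u - v)^3 is a perfect cube, so E-series; the 4-jet and mu = 7 give E_7.

7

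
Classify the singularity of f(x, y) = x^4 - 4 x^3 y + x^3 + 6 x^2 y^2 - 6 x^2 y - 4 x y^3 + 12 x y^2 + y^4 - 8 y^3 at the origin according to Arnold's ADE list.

The Hessian of f at 0 is [[0, 0], [0, 0]] with rank 0, so corank 2. A Groebner basis of the Jacobian ideal J(f) in C{x,y} is {y^4, x*y^2 - 5*y^3/3, x^2 - 4*x*y + 4*y^2}; counting standard monomials gives mu = 6. Corank 2; j^3 = (x - 2*y)^3 is a perfect cube, so E-series; the 4-jet and mu = 6 give E_6.

E_6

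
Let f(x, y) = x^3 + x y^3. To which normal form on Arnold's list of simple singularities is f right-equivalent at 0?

E_{7}

The Hessian of f at 0 has rank 0. Corank 2; j^3 = x^3 is a perfect cube, so E-series; the 4-jet and mu = 7 give E_7.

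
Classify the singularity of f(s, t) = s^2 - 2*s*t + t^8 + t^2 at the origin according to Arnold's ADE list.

A7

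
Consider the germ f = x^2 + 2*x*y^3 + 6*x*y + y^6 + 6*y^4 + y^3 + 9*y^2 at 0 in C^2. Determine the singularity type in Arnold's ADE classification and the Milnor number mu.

The Hessian of f at 0 has rank 1. Corank 1: A-series; mu = 2 gives A_2.

Type A_{2}, Milnor number mu = 2.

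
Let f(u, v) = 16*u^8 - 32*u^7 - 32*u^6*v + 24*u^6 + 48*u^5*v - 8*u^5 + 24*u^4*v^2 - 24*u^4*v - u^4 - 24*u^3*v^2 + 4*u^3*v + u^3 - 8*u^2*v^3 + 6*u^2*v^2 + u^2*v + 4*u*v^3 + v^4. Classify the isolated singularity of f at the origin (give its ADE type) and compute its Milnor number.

The Hessian of f at 0 is [[0, 0], [0, 0]] with rank 0, so corank 2. A Groebner basis of the Jacobian ideal J(f) in C{u,v} is {u*v^2, -u*v/4 + v^3, u^2 + u*v}; counting standard monomials gives mu = 5. Corank 2; j^3 = u^2*(u + v) has shape L^2 M (L != M), so D-series; mu = 5 gives D_5.

Type D_5, Milnor number mu = 5.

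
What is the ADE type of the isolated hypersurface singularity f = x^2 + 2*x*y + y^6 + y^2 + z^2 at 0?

The Hessian of f at 0 has rank 2. Corank 1: A-series; mu = 5 gives A_5.

A_{5}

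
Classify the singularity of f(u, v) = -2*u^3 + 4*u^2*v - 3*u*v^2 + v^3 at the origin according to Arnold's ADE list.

D4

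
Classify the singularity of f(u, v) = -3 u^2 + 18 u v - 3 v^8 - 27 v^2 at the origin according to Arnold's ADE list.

The Hessian of f at 0 has rank 1. Corank 1: A-series; mu = 7 gives A_7.

A7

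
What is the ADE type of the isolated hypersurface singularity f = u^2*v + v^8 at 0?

D9

The Hessian of f at 0 has rank 0. Corank 2; j^3 = u^2*v has shape L^2 M (L != M), so D-series; mu = 9 gives D_9.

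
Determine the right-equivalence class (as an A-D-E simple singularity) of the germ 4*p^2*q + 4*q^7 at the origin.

D8

The Hessian of f at 0 has rank 0. Corank 2; j^3 = 4*p^2*q has shape L^2 M (L != M), so D-series; mu = 8 gives D_8.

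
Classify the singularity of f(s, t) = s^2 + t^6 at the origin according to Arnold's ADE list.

A_{5}

The Hessian of f at 0 has rank 1. Corank 1: A-series; mu = 5 gives A_5.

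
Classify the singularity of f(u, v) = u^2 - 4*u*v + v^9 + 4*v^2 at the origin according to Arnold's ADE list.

A_8

The Hessian of f at 0 has rank 1. Corank 1: A-series; mu = 8 gives A_8.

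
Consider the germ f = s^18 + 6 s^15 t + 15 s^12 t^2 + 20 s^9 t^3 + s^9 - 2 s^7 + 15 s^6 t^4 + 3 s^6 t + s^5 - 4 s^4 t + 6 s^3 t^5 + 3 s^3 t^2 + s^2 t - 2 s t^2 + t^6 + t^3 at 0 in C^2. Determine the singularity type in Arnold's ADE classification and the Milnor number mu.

The Hessian of f at 0 has rank 0. Corank 2; j^3 = t*(s - t)^2 has shape L^2 M (L != M), so D-series; mu = 7 gives D_7.

Type D_{7}, Milnor number mu = 7.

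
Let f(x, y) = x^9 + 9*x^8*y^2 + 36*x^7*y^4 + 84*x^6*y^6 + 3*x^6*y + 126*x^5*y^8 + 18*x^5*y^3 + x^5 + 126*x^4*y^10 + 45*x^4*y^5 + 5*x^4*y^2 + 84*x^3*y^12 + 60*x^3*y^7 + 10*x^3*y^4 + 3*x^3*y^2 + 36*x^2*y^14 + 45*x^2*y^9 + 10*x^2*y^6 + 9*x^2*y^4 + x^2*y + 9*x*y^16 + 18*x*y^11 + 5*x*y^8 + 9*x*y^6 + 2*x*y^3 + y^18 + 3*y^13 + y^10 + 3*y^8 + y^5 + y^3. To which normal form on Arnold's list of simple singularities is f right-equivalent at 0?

D_{4}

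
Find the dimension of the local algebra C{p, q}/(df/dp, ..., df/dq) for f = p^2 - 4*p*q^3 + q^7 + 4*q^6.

6

The Hessian of f at 0 has rank 1. Corank 1: A-series; mu = 6 gives A_6.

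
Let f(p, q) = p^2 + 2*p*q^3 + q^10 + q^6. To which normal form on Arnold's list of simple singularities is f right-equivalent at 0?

A_{9}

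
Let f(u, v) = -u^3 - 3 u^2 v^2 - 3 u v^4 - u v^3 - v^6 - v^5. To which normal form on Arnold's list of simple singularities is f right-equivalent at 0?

E_{7}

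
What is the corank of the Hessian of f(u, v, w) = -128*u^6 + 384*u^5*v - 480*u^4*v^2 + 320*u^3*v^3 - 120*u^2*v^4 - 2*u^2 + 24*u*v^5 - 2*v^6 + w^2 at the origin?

Hessian at 0 has rank 2.

1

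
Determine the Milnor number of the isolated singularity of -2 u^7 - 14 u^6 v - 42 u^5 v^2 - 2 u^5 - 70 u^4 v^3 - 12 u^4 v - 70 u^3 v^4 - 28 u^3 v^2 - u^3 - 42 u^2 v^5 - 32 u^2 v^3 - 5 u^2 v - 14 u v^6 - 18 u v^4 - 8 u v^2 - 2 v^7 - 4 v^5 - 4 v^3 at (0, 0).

The Hessian of f at 0 has rank 0. Corank 2; j^3 = -(u + v)*(u + 2*v)^2 has shape L^2 M (L != M), so D-series; mu = 8 gives D_8.

8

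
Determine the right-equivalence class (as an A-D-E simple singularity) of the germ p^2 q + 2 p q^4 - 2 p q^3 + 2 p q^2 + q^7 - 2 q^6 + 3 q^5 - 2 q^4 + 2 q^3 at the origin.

D_{4}

The Hessian of f at 0 has rank 0. Corank 2; j^3 = q*(p^2 + 2*p*q + 2*q^2) splits into three distinct lines over C (the quadratic factor has nonzero discriminant), so D_4.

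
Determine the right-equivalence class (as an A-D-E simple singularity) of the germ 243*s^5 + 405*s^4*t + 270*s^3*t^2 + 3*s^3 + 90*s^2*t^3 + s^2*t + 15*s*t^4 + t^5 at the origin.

The Hessian of f at 0 has rank 0. Corank 2; j^3 = s^2*(3*s + t) has shape L^2 M (L != M), so D-series; mu = 6 gives D_6.

D_{6}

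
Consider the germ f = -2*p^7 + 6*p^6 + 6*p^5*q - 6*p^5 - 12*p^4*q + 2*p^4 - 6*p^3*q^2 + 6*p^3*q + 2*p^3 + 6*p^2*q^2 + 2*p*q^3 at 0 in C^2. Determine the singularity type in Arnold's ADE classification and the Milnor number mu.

The Hessian of f at 0 has rank 0. Corank 2; j^3 = 2*p^3 is a perfect cube, so E-series; the 4-jet and mu = 7 give E_7.

Type E_{7}, Milnor number mu = 7.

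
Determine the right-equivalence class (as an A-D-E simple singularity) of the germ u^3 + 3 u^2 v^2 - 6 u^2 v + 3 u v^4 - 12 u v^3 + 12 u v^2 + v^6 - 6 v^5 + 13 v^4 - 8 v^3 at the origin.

The Hessian of f at 0 has rank 0. Corank 2; j^3 = (u - 2*v)^3 is a perfect cube, so E-series; the 4-jet and mu = 6 give E_6.

E6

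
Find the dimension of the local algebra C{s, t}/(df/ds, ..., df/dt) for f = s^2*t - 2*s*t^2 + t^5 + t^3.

6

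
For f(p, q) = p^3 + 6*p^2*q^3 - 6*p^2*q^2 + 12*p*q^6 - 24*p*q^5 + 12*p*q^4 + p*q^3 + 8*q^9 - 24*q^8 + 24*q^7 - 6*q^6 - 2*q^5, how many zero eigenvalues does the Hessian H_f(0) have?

2

The Hessian at 0 is [[0, 0], [0, 0]] of rank 0; hence corank 2.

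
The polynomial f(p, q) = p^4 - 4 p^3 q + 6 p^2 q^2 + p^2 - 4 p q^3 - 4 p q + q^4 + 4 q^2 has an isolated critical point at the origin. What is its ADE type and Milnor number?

Type A_{3}, Milnor number mu = 3.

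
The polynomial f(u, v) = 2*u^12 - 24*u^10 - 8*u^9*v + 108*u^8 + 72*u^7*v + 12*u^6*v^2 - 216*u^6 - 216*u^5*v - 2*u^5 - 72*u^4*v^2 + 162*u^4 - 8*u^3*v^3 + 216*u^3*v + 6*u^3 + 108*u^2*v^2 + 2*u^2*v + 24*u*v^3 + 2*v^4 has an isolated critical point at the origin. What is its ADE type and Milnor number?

The Hessian of f at 0 is [[0, 0], [0, 0]] with rank 0, so corank 2. A Groebner basis of the Jacobian ideal J(f) in C{u,v} is {u*v^2, -u*v/12 + v^3, u^2 + u*v/3}; counting standard monomials gives mu = 5. Corank 2; j^3 = 2*u^2*(3*u + v) has shape L^2 M (L != M), so D-series; mu = 5 gives D_5.

Type D_5, Milnor number mu = 5.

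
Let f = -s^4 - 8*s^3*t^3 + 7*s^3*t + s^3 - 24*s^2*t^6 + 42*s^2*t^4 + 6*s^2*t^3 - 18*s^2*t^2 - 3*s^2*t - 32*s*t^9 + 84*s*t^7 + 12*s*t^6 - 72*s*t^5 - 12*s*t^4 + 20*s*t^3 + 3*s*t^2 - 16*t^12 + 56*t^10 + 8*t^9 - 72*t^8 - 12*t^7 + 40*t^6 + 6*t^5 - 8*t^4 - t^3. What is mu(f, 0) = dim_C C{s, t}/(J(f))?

7

The Hessian of f at 0 is [[0, 0], [0, 0]] with rank 0, so corank 2. A Groebner basis of the Jacobian ideal J(f) in C{s,t} is {3*s^2 - 6*s*t + t^4 + t^3 + 3*t^2, s^3 - 9*s^2 + 18*s*t - 4*t^3 - 9*t^2, s^2*t - 5*s^2 + 10*s*t - 8*t^3/3 - 5*t^2, -2*s^2 + s*t^2 + 4*s*t - 5*t^3/3 - 2*t^2}; counting standard monomials gives mu = 7. Corank 2; j^3 = (s - t)^3 is a perfect cube, so E-series; the 4-jet and mu = 7 give E_7.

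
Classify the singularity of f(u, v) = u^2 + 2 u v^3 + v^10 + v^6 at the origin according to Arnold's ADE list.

A_9

The Hessian of f at 0 is [[2, 0], [0, 0]] with rank 1, so corank 1. A Groebner basis of the Jacobian ideal J(f) in C{u,v} is {u^3, u + v^3}; counting standard monomials gives mu = 9. Corank 1: A-series; mu = 9 gives A_9.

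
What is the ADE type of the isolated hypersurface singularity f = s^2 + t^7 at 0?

A_{6}

The Hessian of f at 0 is [[2, 0], [0, 0]] with rank 1, so corank 1. A Groebner basis of the Jacobian ideal J(f) in C{s,t} is {t^6, s}; counting standard monomials gives mu = 6. Corank 1: A-series; mu = 6 gives A_6.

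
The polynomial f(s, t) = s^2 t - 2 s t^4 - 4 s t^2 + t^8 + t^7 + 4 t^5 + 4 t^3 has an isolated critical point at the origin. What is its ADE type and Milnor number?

Type D_9, Milnor number mu = 9.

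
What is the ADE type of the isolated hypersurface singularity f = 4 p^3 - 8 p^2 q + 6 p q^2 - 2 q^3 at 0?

The Hessian of f at 0 has rank 0. Corank 2; j^3 = 2*(p - q)*(2*p^2 - 2*p*q + q^2) splits into three distinct lines over C (the quadratic factor has nonzero discriminant), so D_4.

D_4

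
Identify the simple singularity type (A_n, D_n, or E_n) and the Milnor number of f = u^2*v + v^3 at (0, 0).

The Hessian of f at 0 is [[0, 0], [0, 0]] with rank 0, so corank 2. A Groebner basis of the Jacobian ideal J(f) in C{u,v} is {v^3, u^2 + 3*v^2, u*v}; counting standard monomials gives mu = 4. Corank 2; j^3 = v*(u^2 + v^2) splits into three distinct lines over C (the quadratic factor has nonzero discriminant), so D_4.

Type D_{4}, Milnor number mu = 4.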